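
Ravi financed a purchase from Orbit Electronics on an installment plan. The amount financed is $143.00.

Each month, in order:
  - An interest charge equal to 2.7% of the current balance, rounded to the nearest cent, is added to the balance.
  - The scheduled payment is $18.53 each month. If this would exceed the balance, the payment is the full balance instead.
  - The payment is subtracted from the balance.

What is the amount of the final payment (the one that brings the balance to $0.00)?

$14.31

Month 1: opening $143.00; interest $3.86 → $146.86; payment $18.53; balance $128.33
Month 2: opening $128.33; interest $3.46 → $131.79; payment $18.53; balance $113.26
Month 3: opening $113.26; interest $3.06 → $116.32; payment $18.53; balance $97.79
Month 4: opening $97.79; interest $2.64 → $100.43; payment $18.53; balance $81.90
Month 5: opening $81.90; interest $2.21 → $84.11; payment $18.53; balance $65.58
Month 6: opening $65.58; interest $1.77 → $67.35; payment $18.53; balance $48.82
Month 7: opening $48.82; interest $1.32 → $50.14; payment $18.53; balance $31.61
Month 8: opening $31.61; interest $0.85 → $32.46; payment $18.53; balance $13.93
Month 9: opening $13.93; interest $0.38 → $14.31; payment $14.31; balance $0.00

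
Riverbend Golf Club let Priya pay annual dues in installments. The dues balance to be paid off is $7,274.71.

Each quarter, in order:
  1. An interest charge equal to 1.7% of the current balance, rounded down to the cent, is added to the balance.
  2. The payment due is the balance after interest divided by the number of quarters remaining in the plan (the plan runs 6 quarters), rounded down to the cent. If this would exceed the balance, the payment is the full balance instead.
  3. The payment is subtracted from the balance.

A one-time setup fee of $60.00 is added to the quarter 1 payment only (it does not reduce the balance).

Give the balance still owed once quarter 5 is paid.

$1,319.08

Quarter 1: opening $7,274.71; interest $123.67 → $7,398.38; payment $1,233.06 (+ $60.00 fee); balance $6,165.32
Quarter 2: opening $6,165.32; interest $104.81 → $6,270.13; payment $1,254.02; balance $5,016.11
Quarter 3: opening $5,016.11; interest $85.27 → $5,101.38; payment $1,275.34; balance $3,826.04
Quarter 4: opening $3,826.04; interest $65.04 → $3,891.08; payment $1,297.02; balance $2,594.06
Quarter 5: opening $2,594.06; interest $44.09 → $2,638.15; payment $1,319.07; balance $1,319.08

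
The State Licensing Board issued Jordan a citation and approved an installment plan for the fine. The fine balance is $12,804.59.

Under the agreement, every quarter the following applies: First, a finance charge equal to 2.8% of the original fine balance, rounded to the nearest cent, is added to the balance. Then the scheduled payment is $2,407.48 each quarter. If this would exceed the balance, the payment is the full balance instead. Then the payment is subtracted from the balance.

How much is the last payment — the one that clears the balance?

Quarter 1: opening $12,804.59; interest $358.53 → $13,163.12; payment $2,407.48; balance $10,755.64
Quarter 2: opening $10,755.64; interest $358.53 → $11,114.17; payment $2,407.48; balance $8,706.69
Quarter 3: opening $8,706.69; interest $358.53 → $9,065.22; payment $2,407.48; balance $6,657.74
Quarter 4: opening $6,657.74; interest $358.53 → $7,016.27; payment $2,407.48; balance $4,608.79
Quarter 5: opening $4,608.79; interest $358.53 → $4,967.32; payment $2,407.48; balance $2,559.84
Quarter 6: opening $2,559.84; interest $358.53 → $2,918.37; payment $2,407.48; balance $510.89
Quarter 7: opening $510.89; interest $358.53 → $869.42; payment $869.42; balance $0.00

$869.42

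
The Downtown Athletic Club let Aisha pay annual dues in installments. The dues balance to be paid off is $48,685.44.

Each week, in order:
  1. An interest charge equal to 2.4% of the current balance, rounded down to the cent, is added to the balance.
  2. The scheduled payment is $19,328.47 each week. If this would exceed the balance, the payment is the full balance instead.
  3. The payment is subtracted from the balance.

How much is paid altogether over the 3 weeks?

# | Opening | Interest | Payment | End bal
1 | $48,685.44 | $1,168.45 | $19,328.47 | $30,525.42
2 | $30,525.42 | $732.61 | $19,328.47 | $11,929.56
3 | $11,929.56 | $286.30 | $12,215.86 | $0.00
Total paid: $50,872.80

$50,872.80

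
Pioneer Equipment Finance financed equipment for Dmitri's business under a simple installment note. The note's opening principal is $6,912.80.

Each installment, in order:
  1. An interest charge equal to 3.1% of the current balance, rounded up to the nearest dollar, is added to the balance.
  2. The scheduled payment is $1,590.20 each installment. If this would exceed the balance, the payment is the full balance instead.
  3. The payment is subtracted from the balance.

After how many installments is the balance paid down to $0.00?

5

# | Opening | Interest | Payment | End bal
1 | $6,912.80 | $215.00 | $1,590.20 | $5,537.60
2 | $5,537.60 | $172.00 | $1,590.20 | $4,119.40
3 | $4,119.40 | $128.00 | $1,590.20 | $2,657.20
4 | $2,657.20 | $83.00 | $1,590.20 | $1,150.00
5 | $1,150.00 | $36.00 | $1,186.00 | $0.00
Balance reaches $0.00 in installment 5.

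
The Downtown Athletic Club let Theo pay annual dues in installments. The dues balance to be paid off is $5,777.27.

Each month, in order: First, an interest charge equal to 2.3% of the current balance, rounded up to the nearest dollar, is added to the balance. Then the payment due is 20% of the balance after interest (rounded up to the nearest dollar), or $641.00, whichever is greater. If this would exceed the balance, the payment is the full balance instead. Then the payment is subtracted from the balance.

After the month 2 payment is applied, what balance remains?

Month 1: opening $5,777.27; interest $133.00 → $5,910.27; payment $1,183.00; balance $4,727.27
Month 2: opening $4,727.27; interest $109.00 → $4,836.27; payment $968.00; balance $3,868.27

$3,868.27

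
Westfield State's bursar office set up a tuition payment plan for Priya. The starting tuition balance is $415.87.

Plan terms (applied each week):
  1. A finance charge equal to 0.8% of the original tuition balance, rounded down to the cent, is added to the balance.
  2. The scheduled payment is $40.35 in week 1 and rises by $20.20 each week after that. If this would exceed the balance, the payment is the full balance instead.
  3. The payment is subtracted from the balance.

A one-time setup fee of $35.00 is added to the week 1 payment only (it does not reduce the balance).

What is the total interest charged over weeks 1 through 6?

Week 1: $415.87 +$3.32 interest = $419.19; pay $40.35 (+ $35.00 fee) → $378.84
Week 2: $378.84 +$3.32 interest = $382.16; pay $60.55 → $321.61
Week 3: $321.61 +$3.32 interest = $324.93; pay $80.75 → $244.18
Week 4: $244.18 +$3.32 interest = $247.50; pay $100.95 → $146.55
Week 5: $146.55 +$3.32 interest = $149.87; pay $121.15 → $28.72
Week 6: $28.72 +$3.32 interest = $32.04; pay $32.04 → $0.00
Total interest: $3.32 + $3.32 + $3.32 + $3.32 + $3.32 + $3.32 = $19.92

$19.92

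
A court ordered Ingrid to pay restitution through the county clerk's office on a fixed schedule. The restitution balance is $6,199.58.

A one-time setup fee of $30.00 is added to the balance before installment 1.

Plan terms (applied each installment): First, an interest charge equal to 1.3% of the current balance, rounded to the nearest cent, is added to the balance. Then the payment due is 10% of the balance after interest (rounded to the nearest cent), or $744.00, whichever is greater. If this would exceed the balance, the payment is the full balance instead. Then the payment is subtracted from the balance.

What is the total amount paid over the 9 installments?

# | Opening | Interest | Payment | End bal
1 | $6,229.58 | $80.98 | $744.00 | $5,566.56
2 | $5,566.56 | $72.37 | $744.00 | $4,894.93
3 | $4,894.93 | $63.63 | $744.00 | $4,214.56
4 | $4,214.56 | $54.79 | $744.00 | $3,525.35
5 | $3,525.35 | $45.83 | $744.00 | $2,827.18
6 | $2,827.18 | $36.75 | $744.00 | $2,119.93
7 | $2,119.93 | $27.56 | $744.00 | $1,403.49
8 | $1,403.49 | $18.25 | $744.00 | $677.74
9 | $677.74 | $8.81 | $686.55 | $0.00
Total paid: $6,638.55

$6,638.55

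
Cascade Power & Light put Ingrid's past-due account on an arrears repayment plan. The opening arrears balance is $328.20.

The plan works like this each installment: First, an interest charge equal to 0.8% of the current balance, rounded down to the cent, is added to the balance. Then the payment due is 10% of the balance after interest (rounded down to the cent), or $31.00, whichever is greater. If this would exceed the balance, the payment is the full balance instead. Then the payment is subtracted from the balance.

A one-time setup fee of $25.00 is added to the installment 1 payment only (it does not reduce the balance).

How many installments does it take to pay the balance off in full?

Installment 1: $328.20 +$2.62 interest = $330.82; pay $33.08 (+ $25.00 fee) → $297.74
Installment 2: $297.74 +$2.38 interest = $300.12; pay $31.00 → $269.12
Installment 3: $269.12 +$2.15 interest = $271.27; pay $31.00 → $240.27
Installment 4: $240.27 +$1.92 interest = $242.19; pay $31.00 → $211.19
Installment 5: $211.19 +$1.68 interest = $212.87; pay $31.00 → $181.87
Installment 6: $181.87 +$1.45 interest = $183.32; pay $31.00 → $152.32
Installment 7: $152.32 +$1.21 interest = $153.53; pay $31.00 → $122.53
Installment 8: $122.53 +$0.98 interest = $123.51; pay $31.00 → $92.51
Installment 9: $92.51 +$0.74 interest = $93.25; pay $31.00 → $62.25
Installment 10: $62.25 +$0.49 interest = $62.74; pay $31.00 → $31.74
Installment 11: $31.74 +$0.25 interest = $31.99; pay $31.00 → $0.99
Installment 12: $0.99 +$0.00 interest = $0.99; pay $0.99 → $0.00
Balance reaches $0.00 in installment 12.

12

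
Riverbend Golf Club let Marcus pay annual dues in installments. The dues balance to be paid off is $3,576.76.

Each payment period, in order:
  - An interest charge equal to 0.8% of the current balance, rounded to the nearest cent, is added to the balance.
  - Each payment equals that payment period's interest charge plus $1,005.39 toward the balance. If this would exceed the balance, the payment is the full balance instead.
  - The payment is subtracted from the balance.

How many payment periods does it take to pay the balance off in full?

4

# | Opening | Interest | Payment | End bal
1 | $3,576.76 | $28.61 | $1,034.00 | $2,571.37
2 | $2,571.37 | $20.57 | $1,025.96 | $1,565.98
3 | $1,565.98 | $12.53 | $1,017.92 | $560.59
4 | $560.59 | $4.48 | $565.07 | $0.00
Balance reaches $0.00 in payment period 4.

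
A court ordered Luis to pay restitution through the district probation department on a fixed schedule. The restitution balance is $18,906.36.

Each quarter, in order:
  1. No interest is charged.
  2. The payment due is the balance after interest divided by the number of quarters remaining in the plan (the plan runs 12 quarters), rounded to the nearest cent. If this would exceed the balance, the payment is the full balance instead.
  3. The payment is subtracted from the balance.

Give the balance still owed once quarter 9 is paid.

Quarter 1: opening $18,906.36; payment $1,575.53; balance $17,330.83
Quarter 2: opening $17,330.83; payment $1,575.53; balance $15,755.30
Quarter 3: opening $15,755.30; payment $1,575.53; balance $14,179.77
Quarter 4: opening $14,179.77; payment $1,575.53; balance $12,604.24
Quarter 5: opening $12,604.24; payment $1,575.53; balance $11,028.71
Quarter 6: opening $11,028.71; payment $1,575.53; balance $9,453.18
Quarter 7: opening $9,453.18; payment $1,575.53; balance $7,877.65
Quarter 8: opening $7,877.65; payment $1,575.53; balance $6,302.12
Quarter 9: opening $6,302.12; payment $1,575.53; balance $4,726.59

$4,726.59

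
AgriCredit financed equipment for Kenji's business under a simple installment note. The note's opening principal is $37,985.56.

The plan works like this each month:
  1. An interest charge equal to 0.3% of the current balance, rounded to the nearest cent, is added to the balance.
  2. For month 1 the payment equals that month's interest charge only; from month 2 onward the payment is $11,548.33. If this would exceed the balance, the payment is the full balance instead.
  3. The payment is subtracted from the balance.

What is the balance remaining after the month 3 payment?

Month 1: opening $37,985.56; interest $113.96 → $38,099.52; payment $113.96; balance $37,985.56
Month 2: opening $37,985.56; interest $113.96 → $38,099.52; payment $11,548.33; balance $26,551.19
Month 3: opening $26,551.19; interest $79.65 → $26,630.84; payment $11,548.33; balance $15,082.51

$15,082.51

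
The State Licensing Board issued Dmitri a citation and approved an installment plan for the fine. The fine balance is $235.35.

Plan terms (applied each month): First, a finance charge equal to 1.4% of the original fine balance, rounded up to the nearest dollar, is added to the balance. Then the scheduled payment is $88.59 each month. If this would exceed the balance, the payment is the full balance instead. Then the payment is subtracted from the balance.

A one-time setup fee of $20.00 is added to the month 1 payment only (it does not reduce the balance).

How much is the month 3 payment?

# | Opening | Interest | Payment | Fee | End bal
1 | $235.35 | $4.00 | $88.59 | $20.00 | $150.76
2 | $150.76 | $4.00 | $88.59 | — | $66.17
3 | $66.17 | $4.00 | $70.17 | — | $0.00

$70.17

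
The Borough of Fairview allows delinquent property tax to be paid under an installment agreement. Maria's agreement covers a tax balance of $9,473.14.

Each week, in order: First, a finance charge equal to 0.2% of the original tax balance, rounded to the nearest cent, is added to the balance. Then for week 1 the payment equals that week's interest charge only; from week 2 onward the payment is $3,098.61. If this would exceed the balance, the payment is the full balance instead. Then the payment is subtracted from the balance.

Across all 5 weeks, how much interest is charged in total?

# | Opening | Interest | Payment | End bal
1 | $9,473.14 | $18.95 | $18.95 | $9,473.14
2 | $9,473.14 | $18.95 | $3,098.61 | $6,393.48
3 | $6,393.48 | $18.95 | $3,098.61 | $3,313.82
4 | $3,313.82 | $18.95 | $3,098.61 | $234.16
5 | $234.16 | $18.95 | $253.11 | $0.00
Total interest: $18.95 + $18.95 + $18.95 + $18.95 + $18.95 = $94.75

$94.75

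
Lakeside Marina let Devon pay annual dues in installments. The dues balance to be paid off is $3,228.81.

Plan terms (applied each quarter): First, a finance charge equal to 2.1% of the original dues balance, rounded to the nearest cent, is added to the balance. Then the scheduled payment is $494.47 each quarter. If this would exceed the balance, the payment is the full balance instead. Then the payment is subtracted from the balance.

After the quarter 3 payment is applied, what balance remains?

$1,948.83

Quarter 1: opening $3,228.81; interest $67.81 → $3,296.62; payment $494.47; balance $2,802.15
Quarter 2: opening $2,802.15; interest $67.81 → $2,869.96; payment $494.47; balance $2,375.49
Quarter 3: opening $2,375.49; interest $67.81 → $2,443.30; payment $494.47; balance $1,948.83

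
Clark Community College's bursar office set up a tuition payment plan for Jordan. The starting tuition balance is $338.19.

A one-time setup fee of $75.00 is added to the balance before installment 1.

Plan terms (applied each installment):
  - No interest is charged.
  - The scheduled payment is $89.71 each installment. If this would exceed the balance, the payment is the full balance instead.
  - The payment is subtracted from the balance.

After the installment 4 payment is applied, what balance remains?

# | Opening | Payment | End bal
1 | $413.19 | $89.71 | $323.48
2 | $323.48 | $89.71 | $233.77
3 | $233.77 | $89.71 | $144.06
4 | $144.06 | $89.71 | $54.35

$54.35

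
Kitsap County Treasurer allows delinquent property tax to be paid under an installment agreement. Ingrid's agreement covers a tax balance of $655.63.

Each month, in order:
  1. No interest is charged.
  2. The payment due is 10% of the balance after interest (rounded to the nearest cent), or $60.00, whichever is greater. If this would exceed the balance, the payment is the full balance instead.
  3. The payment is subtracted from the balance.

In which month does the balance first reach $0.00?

Month 1: $655.63 − $65.56 → $590.07
Month 2: $590.07 − $60.00 → $530.07
Month 3: $530.07 − $60.00 → $470.07
Month 4: $470.07 − $60.00 → $410.07
Month 5: $410.07 − $60.00 → $350.07
Month 6: $350.07 − $60.00 → $290.07
Month 7: $290.07 − $60.00 → $230.07
Month 8: $230.07 − $60.00 → $170.07
Month 9: $170.07 − $60.00 → $110.07
Month 10: $110.07 − $60.00 → $50.07
Month 11: $50.07 − $50.07 → $0.00
Balance reaches $0.00 in month 11.

11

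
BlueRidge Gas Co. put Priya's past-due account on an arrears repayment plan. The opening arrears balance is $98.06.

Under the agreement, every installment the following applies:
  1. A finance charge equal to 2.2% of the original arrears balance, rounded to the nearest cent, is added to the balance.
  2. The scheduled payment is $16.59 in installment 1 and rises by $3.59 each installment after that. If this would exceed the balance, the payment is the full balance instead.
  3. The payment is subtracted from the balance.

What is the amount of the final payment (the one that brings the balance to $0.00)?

$20.96

Installment 1: $98.06 +$2.16 interest = $100.22; pay $16.59 → $83.63
Installment 2: $83.63 +$2.16 interest = $85.79; pay $20.18 → $65.61
Installment 3: $65.61 +$2.16 interest = $67.77; pay $23.77 → $44.00
Installment 4: $44.00 +$2.16 interest = $46.16; pay $27.36 → $18.80
Installment 5: $18.80 +$2.16 interest = $20.96; pay $20.96 → $0.00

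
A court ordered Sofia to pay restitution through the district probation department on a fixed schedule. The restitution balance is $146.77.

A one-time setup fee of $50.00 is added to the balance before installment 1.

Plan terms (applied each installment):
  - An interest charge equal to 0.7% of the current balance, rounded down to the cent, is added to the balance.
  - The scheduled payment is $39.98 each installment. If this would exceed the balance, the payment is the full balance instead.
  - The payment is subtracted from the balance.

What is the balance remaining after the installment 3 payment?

Installment 1: $196.77 +$1.37 interest = $198.14; pay $39.98 → $158.16
Installment 2: $158.16 +$1.10 interest = $159.26; pay $39.98 → $119.28
Installment 3: $119.28 +$0.83 interest = $120.11; pay $39.98 → $80.13

$80.13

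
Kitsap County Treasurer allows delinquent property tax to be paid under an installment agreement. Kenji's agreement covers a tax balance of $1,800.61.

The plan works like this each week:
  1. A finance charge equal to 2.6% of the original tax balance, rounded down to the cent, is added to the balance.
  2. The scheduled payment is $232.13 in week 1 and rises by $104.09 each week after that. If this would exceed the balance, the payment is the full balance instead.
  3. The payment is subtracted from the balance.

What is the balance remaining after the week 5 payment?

$0.00

Week 1: opening $1,800.61; interest $46.81 → $1,847.42; payment $232.13; balance $1,615.29
Week 2: opening $1,615.29; interest $46.81 → $1,662.10; payment $336.22; balance $1,325.88
Week 3: opening $1,325.88; interest $46.81 → $1,372.69; payment $440.31; balance $932.38
Week 4: opening $932.38; interest $46.81 → $979.19; payment $544.40; balance $434.79
Week 5: opening $434.79; interest $46.81 → $481.60; payment $481.60; balance $0.00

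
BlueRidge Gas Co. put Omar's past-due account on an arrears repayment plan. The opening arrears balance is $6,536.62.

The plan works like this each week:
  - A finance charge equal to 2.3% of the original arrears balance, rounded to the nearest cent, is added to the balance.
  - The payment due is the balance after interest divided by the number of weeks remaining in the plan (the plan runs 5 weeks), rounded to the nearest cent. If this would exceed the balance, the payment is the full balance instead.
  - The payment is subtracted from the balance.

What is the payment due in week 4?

$1,500.26

# | Opening | Interest | Payment | End bal
1 | $6,536.62 | $150.34 | $1,337.39 | $5,349.57
2 | $5,349.57 | $150.34 | $1,374.98 | $4,124.93
3 | $4,124.93 | $150.34 | $1,425.09 | $2,850.18
4 | $2,850.18 | $150.34 | $1,500.26 | $1,500.26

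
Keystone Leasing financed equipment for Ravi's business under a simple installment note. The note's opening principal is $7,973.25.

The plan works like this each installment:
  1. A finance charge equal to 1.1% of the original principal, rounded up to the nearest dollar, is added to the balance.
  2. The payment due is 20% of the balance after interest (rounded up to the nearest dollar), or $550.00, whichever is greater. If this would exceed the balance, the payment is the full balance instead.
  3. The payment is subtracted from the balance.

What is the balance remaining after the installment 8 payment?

Installment 1: opening $7,973.25; interest $88.00 → $8,061.25; payment $1,613.00; balance $6,448.25
Installment 2: opening $6,448.25; interest $88.00 → $6,536.25; payment $1,308.00; balance $5,228.25
Installment 3: opening $5,228.25; interest $88.00 → $5,316.25; payment $1,064.00; balance $4,252.25
Installment 4: opening $4,252.25; interest $88.00 → $4,340.25; payment $869.00; balance $3,471.25
Installment 5: opening $3,471.25; interest $88.00 → $3,559.25; payment $712.00; balance $2,847.25
Installment 6: opening $2,847.25; interest $88.00 → $2,935.25; payment $588.00; balance $2,347.25
Installment 7: opening $2,347.25; interest $88.00 → $2,435.25; payment $550.00; balance $1,885.25
Installment 8: opening $1,885.25; interest $88.00 → $1,973.25; payment $550.00; balance $1,423.25

$1,423.25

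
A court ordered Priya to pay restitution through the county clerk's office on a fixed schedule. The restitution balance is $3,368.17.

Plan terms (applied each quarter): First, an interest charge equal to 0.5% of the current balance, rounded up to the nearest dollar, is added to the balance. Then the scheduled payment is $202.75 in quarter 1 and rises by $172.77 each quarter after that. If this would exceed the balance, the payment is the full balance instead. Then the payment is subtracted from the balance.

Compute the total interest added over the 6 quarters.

$72.00

Quarter 1: $3,368.17 +$17.00 interest = $3,385.17; pay $202.75 → $3,182.42
Quarter 2: $3,182.42 +$16.00 interest = $3,198.42; pay $375.52 → $2,822.90
Quarter 3: $2,822.90 +$15.00 interest = $2,837.90; pay $548.29 → $2,289.61
Quarter 4: $2,289.61 +$12.00 interest = $2,301.61; pay $721.06 → $1,580.55
Quarter 5: $1,580.55 +$8.00 interest = $1,588.55; pay $893.83 → $694.72
Quarter 6: $694.72 +$4.00 interest = $698.72; pay $698.72 → $0.00
Total interest: $17.00 + $16.00 + $15.00 + $12.00 + $8.00 + $4.00 = $72.00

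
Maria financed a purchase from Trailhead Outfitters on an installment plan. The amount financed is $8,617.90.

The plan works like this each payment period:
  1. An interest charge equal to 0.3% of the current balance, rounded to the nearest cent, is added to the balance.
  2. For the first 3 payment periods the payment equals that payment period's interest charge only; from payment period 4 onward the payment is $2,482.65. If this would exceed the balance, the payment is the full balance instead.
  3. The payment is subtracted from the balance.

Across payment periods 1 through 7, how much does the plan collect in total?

$8,754.55

Payment period 1: $8,617.90 +$25.85 interest = $8,643.75; pay $25.85 → $8,617.90
Payment period 2: $8,617.90 +$25.85 interest = $8,643.75; pay $25.85 → $8,617.90
Payment period 3: $8,617.90 +$25.85 interest = $8,643.75; pay $25.85 → $8,617.90
Payment period 4: $8,617.90 +$25.85 interest = $8,643.75; pay $2,482.65 → $6,161.10
Payment period 5: $6,161.10 +$18.48 interest = $6,179.58; pay $2,482.65 → $3,696.93
Payment period 6: $3,696.93 +$11.09 interest = $3,708.02; pay $2,482.65 → $1,225.37
Payment period 7: $1,225.37 +$3.68 interest = $1,229.05; pay $1,229.05 → $0.00
Total paid: $8,754.55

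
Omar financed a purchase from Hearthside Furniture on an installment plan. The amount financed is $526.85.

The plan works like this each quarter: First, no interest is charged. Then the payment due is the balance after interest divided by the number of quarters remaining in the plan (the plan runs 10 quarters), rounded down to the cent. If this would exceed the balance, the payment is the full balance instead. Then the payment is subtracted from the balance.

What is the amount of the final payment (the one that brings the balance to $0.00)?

$52.69

# | Opening | Payment | End bal
1 | $526.85 | $52.68 | $474.17
2 | $474.17 | $52.68 | $421.49
3 | $421.49 | $52.68 | $368.81
4 | $368.81 | $52.68 | $316.13
5 | $316.13 | $52.68 | $263.45
6 | $263.45 | $52.69 | $210.76
7 | $210.76 | $52.69 | $158.07
8 | $158.07 | $52.69 | $105.38
9 | $105.38 | $52.69 | $52.69
10 | $52.69 | $52.69 | $0.00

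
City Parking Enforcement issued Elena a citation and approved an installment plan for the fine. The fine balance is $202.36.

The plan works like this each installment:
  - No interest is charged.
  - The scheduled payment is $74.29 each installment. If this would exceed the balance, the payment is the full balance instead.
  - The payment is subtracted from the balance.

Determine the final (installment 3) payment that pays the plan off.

$53.78

Installment 1: opening $202.36; payment $74.29; balance $128.07
Installment 2: opening $128.07; payment $74.29; balance $53.78
Installment 3: opening $53.78; payment $53.78; balance $0.00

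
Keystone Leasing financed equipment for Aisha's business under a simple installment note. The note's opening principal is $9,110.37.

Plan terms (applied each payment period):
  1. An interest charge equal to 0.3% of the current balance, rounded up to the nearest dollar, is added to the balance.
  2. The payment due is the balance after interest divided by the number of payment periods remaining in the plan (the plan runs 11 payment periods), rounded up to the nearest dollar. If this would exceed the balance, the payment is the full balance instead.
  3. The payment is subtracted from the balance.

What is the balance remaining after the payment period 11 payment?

$0.00

Payment period 1: opening $9,110.37; interest $28.00 → $9,138.37; payment $831.00; balance $8,307.37
Payment period 2: opening $8,307.37; interest $25.00 → $8,332.37; payment $834.00; balance $7,498.37
Payment period 3: opening $7,498.37; interest $23.00 → $7,521.37; payment $836.00; balance $6,685.37
Payment period 4: opening $6,685.37; interest $21.00 → $6,706.37; payment $839.00; balance $5,867.37
Payment period 5: opening $5,867.37; interest $18.00 → $5,885.37; payment $841.00; balance $5,044.37
Payment period 6: opening $5,044.37; interest $16.00 → $5,060.37; payment $844.00; balance $4,216.37
Payment period 7: opening $4,216.37; interest $13.00 → $4,229.37; payment $846.00; balance $3,383.37
Payment period 8: opening $3,383.37; interest $11.00 → $3,394.37; payment $849.00; balance $2,545.37
Payment period 9: opening $2,545.37; interest $8.00 → $2,553.37; payment $852.00; balance $1,701.37
Payment period 10: opening $1,701.37; interest $6.00 → $1,707.37; payment $854.00; balance $853.37
Payment period 11: opening $853.37; interest $3.00 → $856.37; payment $856.37; balance $0.00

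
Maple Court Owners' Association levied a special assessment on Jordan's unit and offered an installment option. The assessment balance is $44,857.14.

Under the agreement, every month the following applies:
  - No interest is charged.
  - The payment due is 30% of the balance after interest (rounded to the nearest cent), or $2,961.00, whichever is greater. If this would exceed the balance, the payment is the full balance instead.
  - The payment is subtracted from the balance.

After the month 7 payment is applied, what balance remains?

$1,617.14

# | Opening | Payment | End bal
1 | $44,857.14 | $13,457.14 | $31,400.00
2 | $31,400.00 | $9,420.00 | $21,980.00
3 | $21,980.00 | $6,594.00 | $15,386.00
4 | $15,386.00 | $4,615.80 | $10,770.20
5 | $10,770.20 | $3,231.06 | $7,539.14
6 | $7,539.14 | $2,961.00 | $4,578.14
7 | $4,578.14 | $2,961.00 | $1,617.14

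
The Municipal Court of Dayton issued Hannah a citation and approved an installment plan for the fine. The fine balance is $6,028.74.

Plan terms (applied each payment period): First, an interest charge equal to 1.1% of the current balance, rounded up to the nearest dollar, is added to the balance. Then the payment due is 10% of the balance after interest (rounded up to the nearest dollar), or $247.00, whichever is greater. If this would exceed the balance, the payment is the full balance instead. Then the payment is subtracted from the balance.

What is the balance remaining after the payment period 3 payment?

$4,541.74

Payment period 1: $6,028.74 +$67.00 interest = $6,095.74; pay $610.00 → $5,485.74
Payment period 2: $5,485.74 +$61.00 interest = $5,546.74; pay $555.00 → $4,991.74
Payment period 3: $4,991.74 +$55.00 interest = $5,046.74; pay $505.00 → $4,541.74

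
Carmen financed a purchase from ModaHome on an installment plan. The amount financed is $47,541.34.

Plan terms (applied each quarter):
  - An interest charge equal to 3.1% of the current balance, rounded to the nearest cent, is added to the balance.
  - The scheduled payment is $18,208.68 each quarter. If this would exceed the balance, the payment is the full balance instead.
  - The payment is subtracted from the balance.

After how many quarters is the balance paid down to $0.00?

Quarter 1: opening $47,541.34; interest $1,473.78 → $49,015.12; payment $18,208.68; balance $30,806.44
Quarter 2: opening $30,806.44; interest $955.00 → $31,761.44; payment $18,208.68; balance $13,552.76
Quarter 3: opening $13,552.76; interest $420.14 → $13,972.90; payment $13,972.90; balance $0.00
Balance reaches $0.00 in quarter 3.

3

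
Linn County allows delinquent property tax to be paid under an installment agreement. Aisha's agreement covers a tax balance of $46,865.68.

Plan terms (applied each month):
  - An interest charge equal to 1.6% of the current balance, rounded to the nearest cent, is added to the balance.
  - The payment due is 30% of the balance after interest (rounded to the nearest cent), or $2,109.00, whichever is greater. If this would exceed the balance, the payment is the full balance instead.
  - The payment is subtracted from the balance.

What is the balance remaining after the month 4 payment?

$11,990.07

# | Opening | Interest | Payment | End bal
1 | $46,865.68 | $749.85 | $14,284.66 | $33,330.87
2 | $33,330.87 | $533.29 | $10,159.25 | $23,704.91
3 | $23,704.91 | $379.28 | $7,225.26 | $16,858.93
4 | $16,858.93 | $269.74 | $5,138.60 | $11,990.07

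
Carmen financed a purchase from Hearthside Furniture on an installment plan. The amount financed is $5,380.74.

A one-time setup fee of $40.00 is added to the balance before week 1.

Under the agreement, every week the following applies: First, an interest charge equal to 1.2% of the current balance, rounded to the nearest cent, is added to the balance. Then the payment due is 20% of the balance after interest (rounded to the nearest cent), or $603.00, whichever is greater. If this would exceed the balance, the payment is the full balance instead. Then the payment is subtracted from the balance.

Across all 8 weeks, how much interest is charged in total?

$263.91

# | Opening | Interest | Payment | End bal
1 | $5,420.74 | $65.05 | $1,097.16 | $4,388.63
2 | $4,388.63 | $52.66 | $888.26 | $3,553.03
3 | $3,553.03 | $42.64 | $719.13 | $2,876.54
4 | $2,876.54 | $34.52 | $603.00 | $2,308.06
5 | $2,308.06 | $27.70 | $603.00 | $1,732.76
6 | $1,732.76 | $20.79 | $603.00 | $1,150.55
7 | $1,150.55 | $13.81 | $603.00 | $561.36
8 | $561.36 | $6.74 | $568.10 | $0.00
Total interest: $65.05 + $52.66 + $42.64 + $34.52 + $27.70 + $20.79 + $13.81 + $6.74 = $263.91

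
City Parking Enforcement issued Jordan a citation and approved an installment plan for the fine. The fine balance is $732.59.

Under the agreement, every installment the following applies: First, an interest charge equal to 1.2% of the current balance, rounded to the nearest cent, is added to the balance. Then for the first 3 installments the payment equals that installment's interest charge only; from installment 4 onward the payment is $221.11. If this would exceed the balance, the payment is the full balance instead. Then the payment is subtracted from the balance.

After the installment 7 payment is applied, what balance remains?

$0.00

Installment 1: $732.59 +$8.79 interest = $741.38; pay $8.79 → $732.59
Installment 2: $732.59 +$8.79 interest = $741.38; pay $8.79 → $732.59
Installment 3: $732.59 +$8.79 interest = $741.38; pay $8.79 → $732.59
Installment 4: $732.59 +$8.79 interest = $741.38; pay $221.11 → $520.27
Installment 5: $520.27 +$6.24 interest = $526.51; pay $221.11 → $305.40
Installment 6: $305.40 +$3.66 interest = $309.06; pay $221.11 → $87.95
Installment 7: $87.95 +$1.06 interest = $89.01; pay $89.01 → $0.00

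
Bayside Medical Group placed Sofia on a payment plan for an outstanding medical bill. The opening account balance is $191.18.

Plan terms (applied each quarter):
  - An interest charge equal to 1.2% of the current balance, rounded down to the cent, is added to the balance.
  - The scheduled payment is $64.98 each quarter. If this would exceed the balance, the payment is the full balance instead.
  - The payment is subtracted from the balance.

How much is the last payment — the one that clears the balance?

Quarter 1: $191.18 +$2.29 interest = $193.47; pay $64.98 → $128.49
Quarter 2: $128.49 +$1.54 interest = $130.03; pay $64.98 → $65.05
Quarter 3: $65.05 +$0.78 interest = $65.83; pay $64.98 → $0.85
Quarter 4: $0.85 +$0.01 interest = $0.86; pay $0.86 → $0.00

$0.86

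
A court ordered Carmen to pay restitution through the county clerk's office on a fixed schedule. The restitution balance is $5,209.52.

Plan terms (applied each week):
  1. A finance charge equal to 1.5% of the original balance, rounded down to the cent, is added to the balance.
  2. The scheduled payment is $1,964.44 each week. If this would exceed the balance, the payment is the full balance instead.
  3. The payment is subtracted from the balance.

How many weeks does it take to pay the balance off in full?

3

Week 1: opening $5,209.52; interest $78.14 → $5,287.66; payment $1,964.44; balance $3,323.22
Week 2: opening $3,323.22; interest $78.14 → $3,401.36; payment $1,964.44; balance $1,436.92
Week 3: opening $1,436.92; interest $78.14 → $1,515.06; payment $1,515.06; balance $0.00
Balance reaches $0.00 in week 3.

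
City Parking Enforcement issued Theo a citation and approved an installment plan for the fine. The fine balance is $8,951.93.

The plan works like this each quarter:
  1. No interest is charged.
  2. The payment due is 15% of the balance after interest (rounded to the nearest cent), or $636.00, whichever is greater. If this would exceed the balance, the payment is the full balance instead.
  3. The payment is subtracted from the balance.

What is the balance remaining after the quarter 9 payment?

Quarter 1: $8,951.93 − $1,342.79 → $7,609.14
Quarter 2: $7,609.14 − $1,141.37 → $6,467.77
Quarter 3: $6,467.77 − $970.17 → $5,497.60
Quarter 4: $5,497.60 − $824.64 → $4,672.96
Quarter 5: $4,672.96 − $700.94 → $3,972.02
Quarter 6: $3,972.02 − $636.00 → $3,336.02
Quarter 7: $3,336.02 − $636.00 → $2,700.02
Quarter 8: $2,700.02 − $636.00 → $2,064.02
Quarter 9: $2,064.02 − $636.00 → $1,428.02

$1,428.02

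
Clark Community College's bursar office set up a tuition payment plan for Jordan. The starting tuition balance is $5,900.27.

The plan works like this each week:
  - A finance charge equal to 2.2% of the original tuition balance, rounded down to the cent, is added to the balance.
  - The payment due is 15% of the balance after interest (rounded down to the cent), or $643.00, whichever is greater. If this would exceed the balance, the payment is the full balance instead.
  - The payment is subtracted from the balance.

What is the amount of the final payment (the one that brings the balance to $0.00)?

$444.74

Week 1: opening $5,900.27; interest $129.80 → $6,030.07; payment $904.51; balance $5,125.56
Week 2: opening $5,125.56; interest $129.80 → $5,255.36; payment $788.30; balance $4,467.06
Week 3: opening $4,467.06; interest $129.80 → $4,596.86; payment $689.52; balance $3,907.34
Week 4: opening $3,907.34; interest $129.80 → $4,037.14; payment $643.00; balance $3,394.14
Week 5: opening $3,394.14; interest $129.80 → $3,523.94; payment $643.00; balance $2,880.94
Week 6: opening $2,880.94; interest $129.80 → $3,010.74; payment $643.00; balance $2,367.74
Week 7: opening $2,367.74; interest $129.80 → $2,497.54; payment $643.00; balance $1,854.54
Week 8: opening $1,854.54; interest $129.80 → $1,984.34; payment $643.00; balance $1,341.34
Week 9: opening $1,341.34; interest $129.80 → $1,471.14; payment $643.00; balance $828.14
Week 10: opening $828.14; interest $129.80 → $957.94; payment $643.00; balance $314.94
Week 11: opening $314.94; interest $129.80 → $444.74; payment $444.74; balance $0.00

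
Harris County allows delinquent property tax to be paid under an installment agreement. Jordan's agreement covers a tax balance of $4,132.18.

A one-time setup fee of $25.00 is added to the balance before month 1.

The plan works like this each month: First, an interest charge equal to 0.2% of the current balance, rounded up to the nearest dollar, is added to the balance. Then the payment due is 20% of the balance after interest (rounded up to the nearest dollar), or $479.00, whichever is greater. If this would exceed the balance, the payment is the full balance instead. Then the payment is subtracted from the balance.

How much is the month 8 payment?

$240.18

Month 1: $4,157.18 +$9.00 interest = $4,166.18; pay $834.00 → $3,332.18
Month 2: $3,332.18 +$7.00 interest = $3,339.18; pay $668.00 → $2,671.18
Month 3: $2,671.18 +$6.00 interest = $2,677.18; pay $536.00 → $2,141.18
Month 4: $2,141.18 +$5.00 interest = $2,146.18; pay $479.00 → $1,667.18
Month 5: $1,667.18 +$4.00 interest = $1,671.18; pay $479.00 → $1,192.18
Month 6: $1,192.18 +$3.00 interest = $1,195.18; pay $479.00 → $716.18
Month 7: $716.18 +$2.00 interest = $718.18; pay $479.00 → $239.18
Month 8: $239.18 +$1.00 interest = $240.18; pay $240.18 → $0.00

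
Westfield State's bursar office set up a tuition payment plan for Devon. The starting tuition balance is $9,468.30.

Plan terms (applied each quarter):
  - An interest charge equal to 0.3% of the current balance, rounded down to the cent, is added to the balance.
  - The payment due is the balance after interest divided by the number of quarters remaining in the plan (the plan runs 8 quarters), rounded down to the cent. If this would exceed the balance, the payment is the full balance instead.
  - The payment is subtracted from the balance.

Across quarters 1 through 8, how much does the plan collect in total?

$9,596.99

Quarter 1: opening $9,468.30; interest $28.40 → $9,496.70; payment $1,187.08; balance $8,309.62
Quarter 2: opening $8,309.62; interest $24.92 → $8,334.54; payment $1,190.64; balance $7,143.90
Quarter 3: opening $7,143.90; interest $21.43 → $7,165.33; payment $1,194.22; balance $5,971.11
Quarter 4: opening $5,971.11; interest $17.91 → $5,989.02; payment $1,197.80; balance $4,791.22
Quarter 5: opening $4,791.22; interest $14.37 → $4,805.59; payment $1,201.39; balance $3,604.20
Quarter 6: opening $3,604.20; interest $10.81 → $3,615.01; payment $1,205.00; balance $2,410.01
Quarter 7: opening $2,410.01; interest $7.23 → $2,417.24; payment $1,208.62; balance $1,208.62
Quarter 8: opening $1,208.62; interest $3.62 → $1,212.24; payment $1,212.24; balance $0.00
Total paid: $9,596.99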